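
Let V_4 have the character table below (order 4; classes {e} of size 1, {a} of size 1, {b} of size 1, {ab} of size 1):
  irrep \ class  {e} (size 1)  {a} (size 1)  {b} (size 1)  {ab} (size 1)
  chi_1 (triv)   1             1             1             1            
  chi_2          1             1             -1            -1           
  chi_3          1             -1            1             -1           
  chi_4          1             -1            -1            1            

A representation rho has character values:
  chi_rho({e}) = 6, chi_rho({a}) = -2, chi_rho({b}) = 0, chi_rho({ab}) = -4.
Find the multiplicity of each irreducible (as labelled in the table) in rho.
Multiplicities: chi_1: 0, chi_2: 2, chi_3: 3, chi_4: 1.

Reasoning: Use <chi_rho, chi> = (1/|G|) sum_C |C| * chi_rho(C) * conj(chi(C)) with |G| = 4 for each irreducible chi in the table:
  <chi_rho, chi_1> = (1/4)[1*(6)*conj(1) + 1*(-2)*conj(1) + 1*(0)*conj(1) + 1*(-4)*conj(1)]
      = (1/4)[(6) + (-2) + (0) + (-4)] = 0/4 = 0
  <chi_rho, chi_2> = (1/4)[1*(6)*conj(1) + 1*(-2)*conj(1) + 1*(0)*conj(-1) + 1*(-4)*conj(-1)]
      = (1/4)[(6) + (-2) + (0) + (4)] = 8/4 = 2
  <chi_rho, chi_3> = (1/4)[1*(6)*conj(1) + 1*(-2)*conj(-1) + 1*(0)*conj(1) + 1*(-4)*conj(-1)]
      = (1/4)[(6) + (2) + (0) + (4)] = 12/4 = 3
  <chi_rho, chi_4> = (1/4)[1*(6)*conj(1) + 1*(-2)*conj(-1) + 1*(0)*conj(-1) + 1*(-4)*conj(1)]
      = (1/4)[(6) + (2) + (0) + (-4)] = 4/4 = 1
Dimension check: dim(rho) = sum (mult * dim) = 0*1 + 2*1 + 3*1 + 1*1 = 6 = chi_rho(e) = 6.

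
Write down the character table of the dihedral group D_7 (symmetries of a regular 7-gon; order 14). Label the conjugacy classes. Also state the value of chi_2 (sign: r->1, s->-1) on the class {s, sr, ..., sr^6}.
Conjugacy classes: {e} of size 1, {r^1, r^6} of size 2, {r^2, r^5} of size 2, {r^3, r^4} of size 2, {s, sr, ..., sr^6} of size 7.
Character table:
  irrep \ class              {e} (size 1)  {r^1, r^6} (size 2)  {r^2, r^5} (size 2)  {r^3, r^4} (size 2)  {s, sr, ..., sr^6} (size 7)
  chi_1 (triv)               1             1                    1                    1                    1                          
  chi_2 (sign: r->1, s->-1)  1             1                    1                    1                    -1                         
  chi_3 (2d, j=1)            2             2*cos(2*pi/7)        -2*cos(3*pi/7)       -2*cos(pi/7)         0                          
  chi_4 (2d, j=2)            2             -2*cos(3*pi/7)       -2*cos(pi/7)         2*cos(2*pi/7)        0                          
  chi_5 (2d, j=3)            2             -2*cos(pi/7)         2*cos(2*pi/7)        -2*cos(3*pi/7)       0                          

Spot check: chi_2 (sign: r->1, s->-1) on {s, sr, ..., sr^6} = -1.

Justification: D_7 has order 2*7 = 14 with 5 conjugacy classes, hence 5 irreducibles. Sum of squared dims 1 + 1 + 4 + 4 + 4 = 14 = |G|. Linear characters come from the abelianisation; the 2-dimensional irreps have character r^k -> 2*cos(2*pi*j*k/7), reflections -> 0.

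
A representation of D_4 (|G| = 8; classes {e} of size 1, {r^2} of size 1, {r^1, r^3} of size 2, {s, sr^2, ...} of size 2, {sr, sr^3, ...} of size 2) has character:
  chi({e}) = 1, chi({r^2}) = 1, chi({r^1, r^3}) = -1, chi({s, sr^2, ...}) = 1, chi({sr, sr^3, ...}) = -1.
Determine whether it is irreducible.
Irreducible: <chi, chi> = 1.

Derivation: <chi, chi> = (1/|G|) sum_C |C| * |chi(C)|^2 = (1/8)[1*|1|^2 + 1*|1|^2 + 2*|-1|^2 + 2*|1|^2 + 2*|-1|^2]
  = (1/8)[(1) + (1) + (2) + (2) + (2)] = 8/8 = 1.
A character is irreducible iff <chi, chi> = 1, so this representation is irreducible.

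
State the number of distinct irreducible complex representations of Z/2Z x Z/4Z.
8

Working: The number of irreducible complex representations of a finite group equals its number of conjugacy classes. Z/2Z x Z/4Z is abelian of order 8, so every element is its own conjugacy class: 8 classes, so Z/2Z x Z/4Z (order 8) has exactly 8 irreducible complex representations.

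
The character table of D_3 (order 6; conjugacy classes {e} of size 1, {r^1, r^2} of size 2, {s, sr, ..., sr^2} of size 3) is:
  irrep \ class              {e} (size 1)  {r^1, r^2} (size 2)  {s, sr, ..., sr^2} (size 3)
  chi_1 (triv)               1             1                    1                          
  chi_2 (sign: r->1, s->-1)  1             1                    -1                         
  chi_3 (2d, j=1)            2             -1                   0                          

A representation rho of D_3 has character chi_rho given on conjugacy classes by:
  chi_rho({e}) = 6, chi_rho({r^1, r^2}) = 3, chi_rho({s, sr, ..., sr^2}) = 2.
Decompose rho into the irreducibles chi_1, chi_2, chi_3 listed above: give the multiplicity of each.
Multiplicities: chi_1: 3, chi_2: 1, chi_3: 1.

Argument: Use <chi_rho, chi> = (1/|G|) sum_C |C| * chi_rho(C) * conj(chi(C)) with |G| = 6 for each irreducible chi in the table:
  <chi_rho, chi_1> = (1/6)[1*(6)*conj(1) + 2*(3)*conj(1) + 3*(2)*conj(1)]
      = (1/6)[(6) + (6) + (6)] = 18/6 = 3
  <chi_rho, chi_2> = (1/6)[1*(6)*conj(1) + 2*(3)*conj(1) + 3*(2)*conj(-1)]
      = (1/6)[(6) + (6) + (-6)] = 6/6 = 1
  <chi_rho, chi_3> = (1/6)[1*(6)*conj(2) + 2*(3)*conj(-1) + 3*(2)*conj(0)]
      = (1/6)[(12) + (-6) + (0)] = 6/6 = 1
Dimension check: dim(rho) = sum (mult * dim) = 3*1 + 1*1 + 1*2 = 6 = chi_rho(e) = 6.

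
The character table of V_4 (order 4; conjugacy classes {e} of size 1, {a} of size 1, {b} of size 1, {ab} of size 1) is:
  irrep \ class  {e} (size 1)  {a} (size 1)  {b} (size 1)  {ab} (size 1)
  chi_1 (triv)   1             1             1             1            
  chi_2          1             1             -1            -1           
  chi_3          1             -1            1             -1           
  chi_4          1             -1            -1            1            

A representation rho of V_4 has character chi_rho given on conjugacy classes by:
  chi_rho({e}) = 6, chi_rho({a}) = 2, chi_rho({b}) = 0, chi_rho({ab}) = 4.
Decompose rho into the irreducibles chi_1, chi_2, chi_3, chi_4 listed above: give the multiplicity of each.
Multiplicities: chi_1: 3, chi_2: 1, chi_3: 0, chi_4: 2.

Working: Use <chi_rho, chi> = (1/|G|) sum_C |C| * chi_rho(C) * conj(chi(C)) with |G| = 4 for each irreducible chi in the table:
  <chi_rho, chi_1> = (1/4)[1*(6)*conj(1) + 1*(2)*conj(1) + 1*(0)*conj(1) + 1*(4)*conj(1)]
      = (1/4)[(6) + (2) + (0) + (4)] = 12/4 = 3
  <chi_rho, chi_2> = (1/4)[1*(6)*conj(1) + 1*(2)*conj(1) + 1*(0)*conj(-1) + 1*(4)*conj(-1)]
      = (1/4)[(6) + (2) + (0) + (-4)] = 4/4 = 1
  <chi_rho, chi_3> = (1/4)[1*(6)*conj(1) + 1*(2)*conj(-1) + 1*(0)*conj(1) + 1*(4)*conj(-1)]
      = (1/4)[(6) + (-2) + (0) + (-4)] = 0/4 = 0
  <chi_rho, chi_4> = (1/4)[1*(6)*conj(1) + 1*(2)*conj(-1) + 1*(0)*conj(-1) + 1*(4)*conj(1)]
      = (1/4)[(6) + (-2) + (0) + (4)] = 8/4 = 2
Dimension check: dim(rho) = sum (mult * dim) = 3*1 + 1*1 + 0*1 + 2*1 = 6 = chi_rho(e) = 6.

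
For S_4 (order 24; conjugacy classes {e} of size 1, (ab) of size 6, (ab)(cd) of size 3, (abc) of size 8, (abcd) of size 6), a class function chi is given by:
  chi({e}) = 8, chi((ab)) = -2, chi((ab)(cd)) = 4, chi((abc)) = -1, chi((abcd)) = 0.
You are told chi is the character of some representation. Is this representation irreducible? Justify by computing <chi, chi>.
Not irreducible (reducible): <chi, chi> = 6 > 1.

Working: <chi, chi> = (1/|G|) sum_C |C| * |chi(C)|^2 = (1/24)[1*|8|^2 + 6*|-2|^2 + 3*|4|^2 + 8*|-1|^2 + 6*|0|^2]
  = (1/24)[(64) + (24) + (48) + (8) + (0)] = 144/24 = 6.
A character is irreducible iff <chi, chi> = 1, so this representation is reducible.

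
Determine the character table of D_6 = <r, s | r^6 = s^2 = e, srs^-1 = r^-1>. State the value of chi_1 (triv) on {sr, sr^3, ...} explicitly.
Conjugacy classes: {e} of size 1, {r^3} of size 1, {r^1, r^5} of size 2, {r^2, r^4} of size 2, {s, sr^2, ...} of size 3, {sr, sr^3, ...} of size 3.
Character table:
  irrep \ class              {e} (size 1)  {r^3} (size 1)  {r^1, r^5} (size 2)  {r^2, r^4} (size 2)  {s, sr^2, ...} (size 3)  {sr, sr^3, ...} (size 3)
  chi_1 (triv)               1             1               1                    1                    1                        1                       
  chi_2 (sign: r->1, s->-1)  1             1               1                    1                    -1                       -1                      
  chi_3 (r->-1, s->1)        1             -1              -1                   1                    1                        -1                      
  chi_4 (r->-1, s->-1)       1             -1              -1                   1                    -1                       1                       
  chi_5 (2d, j=1)            2             -2              1                    -1                   0                        0                       
  chi_6 (2d, j=2)            2             2               -1                   -1                   0                        0                       

Spot check: chi_1 (triv) on {sr, sr^3, ...} = 1.

Why: D_6 has order 2*6 = 12 with 6 conjugacy classes, hence 6 irreducibles. Sum of squared dims 1 + 1 + 1 + 1 + 4 + 4 = 12 = |G|. Linear characters come from the abelianisation; the 2-dimensional irreps have character r^k -> 2*cos(2*pi*j*k/6), reflections -> 0.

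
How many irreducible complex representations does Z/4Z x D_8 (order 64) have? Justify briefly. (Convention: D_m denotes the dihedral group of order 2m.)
28

Why: The number of irreducible complex representations of a finite group equals its number of conjugacy classes. For a direct product, #classes(G x H) = #classes(G) * #classes(H). Z/4Z has 4 classes (abelian), D_8 has 7 classes, so 4 * 7 = 28, so Z/4Z x D_8 (order 64) has exactly 28 irreducible complex representations.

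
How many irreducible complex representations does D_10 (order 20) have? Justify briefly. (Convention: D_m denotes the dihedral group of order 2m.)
8

Explanation: The number of irreducible complex representations of a finite group equals its number of conjugacy classes. D_10 has 8 conjugacy classes (n/2 + 3 for n even), so D_10 (order 20) has exactly 8 irreducible complex representations.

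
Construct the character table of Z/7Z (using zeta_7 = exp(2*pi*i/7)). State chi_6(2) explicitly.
Character table of Z/7Z (irreps indexed chi_0,...,chi_6 with chi_k(m) = zeta_7^(k*m), zeta_7 = exp(2*pi*i/7)):
  irrep \ class  {0} (size 1)  {1} (size 1)    {2} (size 1)    {3} (size 1)    {4} (size 1)    {5} (size 1)    {6} (size 1)  
  chi_0          1             1               1               1               1               1               1             
  chi_1          1             exp(2*I*pi/7)   exp(4*I*pi/7)   exp(6*I*pi/7)   exp(-6*I*pi/7)  exp(-4*I*pi/7)  exp(-2*I*pi/7)
  chi_2          1             exp(4*I*pi/7)   exp(-6*I*pi/7)  exp(-2*I*pi/7)  exp(2*I*pi/7)   exp(6*I*pi/7)   exp(-4*I*pi/7)
  chi_3          1             exp(6*I*pi/7)   exp(-2*I*pi/7)  exp(4*I*pi/7)   exp(-4*I*pi/7)  exp(2*I*pi/7)   exp(-6*I*pi/7)
  chi_4          1             exp(-6*I*pi/7)  exp(2*I*pi/7)   exp(-4*I*pi/7)  exp(4*I*pi/7)   exp(-2*I*pi/7)  exp(6*I*pi/7) 
  chi_5          1             exp(-4*I*pi/7)  exp(6*I*pi/7)   exp(2*I*pi/7)   exp(-2*I*pi/7)  exp(-6*I*pi/7)  exp(4*I*pi/7) 
  chi_6          1             exp(-2*I*pi/7)  exp(-4*I*pi/7)  exp(-6*I*pi/7)  exp(6*I*pi/7)   exp(4*I*pi/7)   exp(2*I*pi/7) 

Spot check: chi_6(2) = zeta_7^(6*2) = zeta_7^12 = exp(-4*I*pi/7).

Why: Z/7Z is abelian, so all 7 irreducible complex representations are 1-dimensional. They are given by chi_k(m) = zeta_7^(k*m) for k = 0,...,6. Row orthogonality: sum_m chi_k(m) conj(chi_l(m)) = 7 * [k = l].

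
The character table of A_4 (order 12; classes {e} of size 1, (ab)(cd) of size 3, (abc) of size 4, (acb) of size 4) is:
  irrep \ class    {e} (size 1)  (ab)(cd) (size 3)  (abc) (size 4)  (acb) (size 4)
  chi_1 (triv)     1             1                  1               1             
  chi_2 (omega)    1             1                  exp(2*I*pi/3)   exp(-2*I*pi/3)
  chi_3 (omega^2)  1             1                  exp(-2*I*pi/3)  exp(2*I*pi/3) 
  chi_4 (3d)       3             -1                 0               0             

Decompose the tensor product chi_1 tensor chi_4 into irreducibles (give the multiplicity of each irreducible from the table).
chi_1 tensor chi_4 = chi_4 (all other irreducibles have multiplicity 0).

Details: The character of a tensor product is the pointwise product (chi_1 * chi_4)(C) = chi_1(C) * chi_4(C):
  {e}: (1)*(3), (ab)(cd): (1)*(-1), (abc): (1)*(0), (acb): (1)*(0)
so (chi_1 * chi_4) takes values
  {e} -> 3, (ab)(cd) -> -1, (abc) -> 0, (acb) -> 0.
Now take the inner product of this character with each irreducible chi from the table, <chi_1*chi_4, chi> = (1/12) sum_C |C| (chi_1*chi_4)(C) conj(chi(C)):
  <chi_1*chi_4, chi_1> = (1/12)[1*(3)*conj(1) + 3*(-1)*conj(1) + 4*(0)*conj(1) + 4*(0)*conj(1)]
      = (1/12)[(3) + (-3) + (0) + (0)] = 0/12 = 0
  <chi_1*chi_4, chi_2> = (1/12)[1*(3)*conj(1) + 3*(-1)*conj(1) + 4*(0)*conj(exp(2*I*pi/3)) + 4*(0)*conj(exp(-2*I*pi/3))]
      = (1/12)[(3) + (-3) + (0) + (0)] = 0/12 = 0
  <chi_1*chi_4, chi_3> = (1/12)[1*(3)*conj(1) + 3*(-1)*conj(1) + 4*(0)*conj(exp(-2*I*pi/3)) + 4*(0)*conj(exp(2*I*pi/3))]
      = (1/12)[(3) + (-3) + (0) + (0)] = 0/12 = 0
  <chi_1*chi_4, chi_4> = (1/12)[1*(3)*conj(3) + 3*(-1)*conj(-1) + 4*(0)*conj(0) + 4*(0)*conj(0)]
      = (1/12)[(9) + (3) + (0) + (0)] = 12/12 = 1
(Exp terms are combined using exp(i*s)*conj(exp(i*t)) = exp(i*(s-t)), and sums of them are collapsed using the identity that for every m > 1 the m distinct m-th roots of unity sum to 0, e.g. 1 + exp(2*I*pi/3) + exp(-2*I*pi/3) = 0.)
Hence the multiplicities are chi_4: 1. Dimension check: dim(chi_1)*dim(chi_4) = 1*3 = 3 and sum (mult * dim) = 1*3 = 3.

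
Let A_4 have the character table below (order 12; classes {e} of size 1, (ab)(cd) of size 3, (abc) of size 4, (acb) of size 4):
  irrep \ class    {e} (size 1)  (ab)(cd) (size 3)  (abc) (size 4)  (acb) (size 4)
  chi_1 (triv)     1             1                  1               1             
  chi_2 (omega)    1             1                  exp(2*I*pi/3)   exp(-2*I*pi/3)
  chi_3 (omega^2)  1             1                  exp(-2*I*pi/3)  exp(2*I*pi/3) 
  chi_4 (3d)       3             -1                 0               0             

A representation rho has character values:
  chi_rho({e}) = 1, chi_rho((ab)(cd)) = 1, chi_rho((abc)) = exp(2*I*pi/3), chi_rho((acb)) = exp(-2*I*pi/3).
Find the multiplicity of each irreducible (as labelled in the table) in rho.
Multiplicities: chi_1: 0, chi_2: 1, chi_3: 0, chi_4: 0.

Argument: Use <chi_rho, chi> = (1/|G|) sum_C |C| * chi_rho(C) * conj(chi(C)) with |G| = 12 for each irreducible chi in the table:
  <chi_rho, chi_1> = (1/12)[1*(1)*conj(1) + 3*(1)*conj(1) + 4*(exp(2*I*pi/3))*conj(1) + 4*(exp(-2*I*pi/3))*conj(1)]
      = (1/12)[(1) + (3) + (4*exp(2*I*pi/3)) + (4*exp(-2*I*pi/3))] = 0/12 = 0
  <chi_rho, chi_2> = (1/12)[1*(1)*conj(1) + 3*(1)*conj(1) + 4*(exp(2*I*pi/3))*conj(exp(2*I*pi/3)) + 4*(exp(-2*I*pi/3))*conj(exp(-2*I*pi/3))]
      = (1/12)[(1) + (3) + (4) + (4)] = 12/12 = 1
  <chi_rho, chi_3> = (1/12)[1*(1)*conj(1) + 3*(1)*conj(1) + 4*(exp(2*I*pi/3))*conj(exp(-2*I*pi/3)) + 4*(exp(-2*I*pi/3))*conj(exp(2*I*pi/3))]
      = (1/12)[(1) + (3) + (4*exp(-2*I*pi/3)) + (4*exp(2*I*pi/3))] = 0/12 = 0
  <chi_rho, chi_4> = (1/12)[1*(1)*conj(3) + 3*(1)*conj(-1) + 4*(exp(2*I*pi/3))*conj(0) + 4*(exp(-2*I*pi/3))*conj(0)]
      = (1/12)[(3) + (-3) + (0) + (0)] = 0/12 = 0
(Exp terms are combined using exp(i*s)*conj(exp(i*t)) = exp(i*(s-t)), and sums of them are collapsed using the identity that for every m > 1 the m distinct m-th roots of unity sum to 0, e.g. 1 + exp(2*I*pi/3) + exp(-2*I*pi/3) = 0.)
Dimension check: dim(rho) = sum (mult * dim) = 0*1 + 1*1 + 0*1 + 0*3 = 1 = chi_rho(e) = 1.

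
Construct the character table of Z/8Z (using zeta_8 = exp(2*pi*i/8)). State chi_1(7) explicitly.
Character table of Z/8Z (irreps indexed chi_0,...,chi_7 with chi_k(m) = zeta_8^(k*m), zeta_8 = exp(2*pi*i/8)):
  irrep \ class  {0} (size 1)  {1} (size 1)    {2} (size 1)  {3} (size 1)    {4} (size 1)  {5} (size 1)    {6} (size 1)  {7} (size 1)  
  chi_0          1             1               1             1               1             1               1             1             
  chi_1          1             exp(I*pi/4)     I             exp(3*I*pi/4)   -1            exp(-3*I*pi/4)  -I            exp(-I*pi/4)  
  chi_2          1             I               -1            -I              1             I               -1            -I            
  chi_3          1             exp(3*I*pi/4)   -I            exp(I*pi/4)     -1            exp(-I*pi/4)    I             exp(-3*I*pi/4)
  chi_4          1             -1              1             -1              1             -1              1             -1            
  chi_5          1             exp(-3*I*pi/4)  I             exp(-I*pi/4)    -1            exp(I*pi/4)     -I            exp(3*I*pi/4) 
  chi_6          1             -I              -1            I               1             -I              -1            I             
  chi_7          1             exp(-I*pi/4)    -I            exp(-3*I*pi/4)  -1            exp(3*I*pi/4)   I             exp(I*pi/4)   

Spot check: chi_1(7) = zeta_8^(1*7) = zeta_8^7 = exp(-I*pi/4).

Reasoning: Z/8Z is abelian, so all 8 irreducible complex representations are 1-dimensional. They are given by chi_k(m) = zeta_8^(k*m) for k = 0,...,7. Row orthogonality: sum_m chi_k(m) conj(chi_l(m)) = 8 * [k = l].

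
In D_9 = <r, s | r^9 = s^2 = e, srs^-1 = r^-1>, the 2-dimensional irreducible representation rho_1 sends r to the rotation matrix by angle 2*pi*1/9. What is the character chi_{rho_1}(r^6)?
chi_{rho_1}(r^6) = 2*cos(2*pi*1*6/9) = -1

Proof sketch: rho_1(r^6) is rotation by angle 2*pi*1*6/9, whose trace is 2*cos(2*pi*1*6/9) = -1.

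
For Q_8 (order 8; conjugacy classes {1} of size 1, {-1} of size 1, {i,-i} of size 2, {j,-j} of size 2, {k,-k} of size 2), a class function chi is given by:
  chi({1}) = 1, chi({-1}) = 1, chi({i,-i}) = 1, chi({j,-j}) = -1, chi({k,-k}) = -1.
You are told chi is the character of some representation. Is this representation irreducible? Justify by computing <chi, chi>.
Irreducible: <chi, chi> = 1.

Explanation: <chi, chi> = (1/|G|) sum_C |C| * |chi(C)|^2 = (1/8)[1*|1|^2 + 1*|1|^2 + 2*|1|^2 + 2*|-1|^2 + 2*|-1|^2]
  = (1/8)[(1) + (1) + (2) + (2) + (2)] = 8/8 = 1.
A character is irreducible iff <chi, chi> = 1, so this representation is irreducible.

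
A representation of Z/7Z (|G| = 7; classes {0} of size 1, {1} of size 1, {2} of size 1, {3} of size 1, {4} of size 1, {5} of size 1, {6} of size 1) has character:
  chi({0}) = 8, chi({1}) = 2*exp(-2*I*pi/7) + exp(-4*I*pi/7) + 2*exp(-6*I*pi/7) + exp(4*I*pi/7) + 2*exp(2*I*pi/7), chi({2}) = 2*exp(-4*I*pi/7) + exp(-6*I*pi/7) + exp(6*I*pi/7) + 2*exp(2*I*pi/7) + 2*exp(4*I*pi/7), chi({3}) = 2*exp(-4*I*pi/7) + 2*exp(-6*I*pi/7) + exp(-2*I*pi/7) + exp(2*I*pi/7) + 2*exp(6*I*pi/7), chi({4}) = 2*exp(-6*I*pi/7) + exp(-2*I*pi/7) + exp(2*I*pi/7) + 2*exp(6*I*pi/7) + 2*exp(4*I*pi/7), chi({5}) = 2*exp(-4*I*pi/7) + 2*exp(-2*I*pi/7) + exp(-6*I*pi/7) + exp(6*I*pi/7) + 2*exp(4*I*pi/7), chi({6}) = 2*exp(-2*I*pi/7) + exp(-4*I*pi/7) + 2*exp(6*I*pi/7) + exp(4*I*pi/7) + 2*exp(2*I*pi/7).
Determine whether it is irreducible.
Not irreducible (reducible): <chi, chi> = 14 > 1.

Explanation: <chi, chi> = (1/|G|) sum_C |C| * |chi(C)|^2 = (1/7)[1*|8|^2 + 1*|2*exp(-2*I*pi/7) + exp(-4*I*pi/7) + 2*exp(-6*I*pi/7) + exp(4*I*pi/7) + 2*exp(2*I*pi/7)|^2 + 1*|2*exp(-4*I*pi/7) + exp(-6*I*pi/7) + exp(6*I*pi/7) + 2*exp(2*I*pi/7) + 2*exp(4*I*pi/7)|^2 + 1*|2*exp(-4*I*pi/7) + 2*exp(-6*I*pi/7) + exp(-2*I*pi/7) + exp(2*I*pi/7) + 2*exp(6*I*pi/7)|^2 + 1*|2*exp(-6*I*pi/7) + exp(-2*I*pi/7) + exp(2*I*pi/7) + 2*exp(6*I*pi/7) + 2*exp(4*I*pi/7)|^2 + 1*|2*exp(-4*I*pi/7) + 2*exp(-2*I*pi/7) + exp(-6*I*pi/7) + exp(6*I*pi/7) + 2*exp(4*I*pi/7)|^2 + 1*|2*exp(-2*I*pi/7) + exp(-4*I*pi/7) + 2*exp(6*I*pi/7) + exp(4*I*pi/7) + 2*exp(2*I*pi/7)|^2]
  = (1/7)[(64) + (14 + 10*exp(-4*I*pi/7) + 6*exp(-2*I*pi/7) + 9*exp(-6*I*pi/7) + 9*exp(6*I*pi/7) + 6*exp(2*I*pi/7) + 10*exp(4*I*pi/7)) + (14 + 9*exp(-2*I*pi/7) + 6*exp(-4*I*pi/7) + 10*exp(-6*I*pi/7) + 10*exp(6*I*pi/7) + 6*exp(4*I*pi/7) + 9*exp(2*I*pi/7)) + (14 + 9*exp(-4*I*pi/7) + 10*exp(-2*I*pi/7) + 6*exp(-6*I*pi/7) + 6*exp(6*I*pi/7) + 10*exp(2*I*pi/7) + 9*exp(4*I*pi/7)) + (14 + 9*exp(-4*I*pi/7) + 10*exp(-2*I*pi/7) + 6*exp(-6*I*pi/7) + 6*exp(6*I*pi/7) + 10*exp(2*I*pi/7) + 9*exp(4*I*pi/7)) + (14 + 9*exp(-2*I*pi/7) + 6*exp(-4*I*pi/7) + 10*exp(-6*I*pi/7) + 10*exp(6*I*pi/7) + 6*exp(4*I*pi/7) + 9*exp(2*I*pi/7)) + (14 + 10*exp(-4*I*pi/7) + 6*exp(-2*I*pi/7) + 9*exp(-6*I*pi/7) + 9*exp(6*I*pi/7) + 6*exp(2*I*pi/7) + 10*exp(4*I*pi/7))] = 98/7 = 14.
(Exp terms are combined using exp(i*s)*conj(exp(i*t)) = exp(i*(s-t)), and sums of them are collapsed using the identity that for every m > 1 the m distinct m-th roots of unity sum to 0, e.g. 1 + exp(2*I*pi/3) + exp(-2*I*pi/3) = 0.)
A character is irreducible iff <chi, chi> = 1, so this representation is reducible.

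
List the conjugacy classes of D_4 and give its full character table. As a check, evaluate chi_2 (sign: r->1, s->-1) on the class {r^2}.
Conjugacy classes: {e} of size 1, {r^2} of size 1, {r^1, r^3} of size 2, {s, sr^2, ...} of size 2, {sr, sr^3, ...} of size 2.
Character table:
  irrep \ class              {e} (size 1)  {r^2} (size 1)  {r^1, r^3} (size 2)  {s, sr^2, ...} (size 2)  {sr, sr^3, ...} (size 2)
  chi_1 (triv)               1             1               1                    1                        1                       
  chi_2 (sign: r->1, s->-1)  1             1               1                    -1                       -1                      
  chi_3 (r->-1, s->1)        1             1               -1                   1                        -1                      
  chi_4 (r->-1, s->-1)       1             1               -1                   -1                       1                       
  chi_5 (2d, j=1)            2             -2              0                    0                        0                       

Spot check: chi_2 (sign: r->1, s->-1) on {r^2} = 1.

Why: D_4 has order 2*4 = 8 with 5 conjugacy classes, hence 5 irreducibles. Sum of squared dims 1 + 1 + 1 + 1 + 4 = 8 = |G|. Linear characters come from the abelianisation; the 2-dimensional irreps have character r^k -> 2*cos(2*pi*j*k/4), reflections -> 0.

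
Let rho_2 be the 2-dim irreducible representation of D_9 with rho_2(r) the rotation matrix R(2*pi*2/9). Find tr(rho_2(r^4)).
chi_{rho_2}(r^4) = 2*cos(2*pi*2*4/9) = 2*cos(2*pi/9)

Proof sketch: rho_2(r^4) is rotation by angle 2*pi*2*4/9, whose trace is 2*cos(2*pi*2*4/9) = 2*cos(2*pi/9).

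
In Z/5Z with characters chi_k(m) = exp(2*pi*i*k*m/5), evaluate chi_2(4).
chi_2(4) = zeta_5^8 = exp(-4*I*pi/5)

Details: chi_2(4) = zeta_5^(2*4) = zeta_5^8. Since zeta_5^5 = 1, this equals zeta_5^3 = exp(2*pi*i*3/5) = exp(-4*I*pi/5).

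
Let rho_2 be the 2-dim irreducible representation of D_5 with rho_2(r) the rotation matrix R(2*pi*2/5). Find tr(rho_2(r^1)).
chi_{rho_2}(r^1) = 2*cos(2*pi*2*1/5) = -sqrt(5)/2 - 1/2

Argument: rho_2(r^1) is rotation by angle 2*pi*2*1/5, whose trace is 2*cos(2*pi*2*1/5) = -sqrt(5)/2 - 1/2.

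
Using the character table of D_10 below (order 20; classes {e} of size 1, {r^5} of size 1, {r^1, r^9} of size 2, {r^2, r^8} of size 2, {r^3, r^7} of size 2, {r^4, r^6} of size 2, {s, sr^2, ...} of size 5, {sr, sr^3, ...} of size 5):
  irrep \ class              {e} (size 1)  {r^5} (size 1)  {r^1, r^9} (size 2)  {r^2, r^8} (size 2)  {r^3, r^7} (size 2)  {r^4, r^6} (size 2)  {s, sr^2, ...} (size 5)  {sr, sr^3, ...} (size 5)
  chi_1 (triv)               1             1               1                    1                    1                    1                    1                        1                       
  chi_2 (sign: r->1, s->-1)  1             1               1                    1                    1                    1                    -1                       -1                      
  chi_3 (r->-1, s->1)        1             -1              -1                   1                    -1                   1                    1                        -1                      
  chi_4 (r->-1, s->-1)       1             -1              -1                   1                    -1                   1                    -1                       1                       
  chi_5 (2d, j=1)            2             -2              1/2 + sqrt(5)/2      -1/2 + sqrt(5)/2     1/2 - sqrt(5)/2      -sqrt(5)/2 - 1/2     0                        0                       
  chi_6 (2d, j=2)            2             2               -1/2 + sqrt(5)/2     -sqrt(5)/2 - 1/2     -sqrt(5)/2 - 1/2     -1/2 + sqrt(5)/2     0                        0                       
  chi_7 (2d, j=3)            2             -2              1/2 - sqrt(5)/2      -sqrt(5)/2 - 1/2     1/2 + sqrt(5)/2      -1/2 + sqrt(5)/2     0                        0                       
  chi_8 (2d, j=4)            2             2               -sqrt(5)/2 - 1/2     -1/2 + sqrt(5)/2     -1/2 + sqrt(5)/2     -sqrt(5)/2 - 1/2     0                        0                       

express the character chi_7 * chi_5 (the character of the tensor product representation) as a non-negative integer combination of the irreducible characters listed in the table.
chi_7 tensor chi_5 = chi_6 + chi_8 (all other irreducibles have multiplicity 0).

Working: The character of a tensor product is the pointwise product (chi_7 * chi_5)(C) = chi_7(C) * chi_5(C):
  {e}: (2)*(2), {r^5}: (-2)*(-2), {r^1, r^9}: (1/2 - sqrt(5)/2)*(1/2 + sqrt(5)/2), {r^2, r^8}: (-sqrt(5)/2 - 1/2)*(-1/2 + sqrt(5)/2), {r^3, r^7}: (1/2 + sqrt(5)/2)*(1/2 - sqrt(5)/2), {r^4, r^6}: (-1/2 + sqrt(5)/2)*(-sqrt(5)/2 - 1/2), {s, sr^2, ...}: (0)*(0), {sr, sr^3, ...}: (0)*(0)
so (chi_7 * chi_5) takes values
  {e} -> 4, {r^5} -> 4, {r^1, r^9} -> -1, {r^2, r^8} -> -1, {r^3, r^7} -> -1, {r^4, r^6} -> -1, {s, sr^2, ...} -> 0, {sr, sr^3, ...} -> 0.
Now take the inner product of this character with each irreducible chi from the table, <chi_7*chi_5, chi> = (1/20) sum_C |C| (chi_7*chi_5)(C) conj(chi(C)):
  <chi_7*chi_5, chi_1> = (1/20)[1*(4)*conj(1) + 1*(4)*conj(1) + 2*(-1)*conj(1) + 2*(-1)*conj(1) + 2*(-1)*conj(1) + 2*(-1)*conj(1) + 5*(0)*conj(1) + 5*(0)*conj(1)]
      = (1/20)[(4) + (4) + (-2) + (-2) + (-2) + (-2) + (0) + (0)] = 0/20 = 0
  <chi_7*chi_5, chi_2> = (1/20)[1*(4)*conj(1) + 1*(4)*conj(1) + 2*(-1)*conj(1) + 2*(-1)*conj(1) + 2*(-1)*conj(1) + 2*(-1)*conj(1) + 5*(0)*conj(-1) + 5*(0)*conj(-1)]
      = (1/20)[(4) + (4) + (-2) + (-2) + (-2) + (-2) + (0) + (0)] = 0/20 = 0
  <chi_7*chi_5, chi_3> = (1/20)[1*(4)*conj(1) + 1*(4)*conj(-1) + 2*(-1)*conj(-1) + 2*(-1)*conj(1) + 2*(-1)*conj(-1) + 2*(-1)*conj(1) + 5*(0)*conj(1) + 5*(0)*conj(-1)]
      = (1/20)[(4) + (-4) + (2) + (-2) + (2) + (-2) + (0) + (0)] = 0/20 = 0
  <chi_7*chi_5, chi_4> = (1/20)[1*(4)*conj(1) + 1*(4)*conj(-1) + 2*(-1)*conj(-1) + 2*(-1)*conj(1) + 2*(-1)*conj(-1) + 2*(-1)*conj(1) + 5*(0)*conj(-1) + 5*(0)*conj(1)]
      = (1/20)[(4) + (-4) + (2) + (-2) + (2) + (-2) + (0) + (0)] = 0/20 = 0
  <chi_7*chi_5, chi_5> = (1/20)[1*(4)*conj(2) + 1*(4)*conj(-2) + 2*(-1)*conj(1/2 + sqrt(5)/2) + 2*(-1)*conj(-1/2 + sqrt(5)/2) + 2*(-1)*conj(1/2 - sqrt(5)/2) + 2*(-1)*conj(-sqrt(5)/2 - 1/2) + 5*(0)*conj(0) + 5*(0)*conj(0)]
      = (1/20)[(8) + (-8) + (-sqrt(5) - 1) + (1 - sqrt(5)) + (-1 + sqrt(5)) + (1 + sqrt(5)) + (0) + (0)] = 0/20 = 0
  <chi_7*chi_5, chi_6> = (1/20)[1*(4)*conj(2) + 1*(4)*conj(2) + 2*(-1)*conj(-1/2 + sqrt(5)/2) + 2*(-1)*conj(-sqrt(5)/2 - 1/2) + 2*(-1)*conj(-sqrt(5)/2 - 1/2) + 2*(-1)*conj(-1/2 + sqrt(5)/2) + 5*(0)*conj(0) + 5*(0)*conj(0)]
      = (1/20)[(8) + (8) + (1 - sqrt(5)) + (1 + sqrt(5)) + (1 + sqrt(5)) + (1 - sqrt(5)) + (0) + (0)] = 20/20 = 1
  <chi_7*chi_5, chi_7> = (1/20)[1*(4)*conj(2) + 1*(4)*conj(-2) + 2*(-1)*conj(1/2 - sqrt(5)/2) + 2*(-1)*conj(-sqrt(5)/2 - 1/2) + 2*(-1)*conj(1/2 + sqrt(5)/2) + 2*(-1)*conj(-1/2 + sqrt(5)/2) + 5*(0)*conj(0) + 5*(0)*conj(0)]
      = (1/20)[(8) + (-8) + (-1 + sqrt(5)) + (1 + sqrt(5)) + (-sqrt(5) - 1) + (1 - sqrt(5)) + (0) + (0)] = 0/20 = 0
  <chi_7*chi_5, chi_8> = (1/20)[1*(4)*conj(2) + 1*(4)*conj(2) + 2*(-1)*conj(-sqrt(5)/2 - 1/2) + 2*(-1)*conj(-1/2 + sqrt(5)/2) + 2*(-1)*conj(-1/2 + sqrt(5)/2) + 2*(-1)*conj(-sqrt(5)/2 - 1/2) + 5*(0)*conj(0) + 5*(0)*conj(0)]
      = (1/20)[(8) + (8) + (1 + sqrt(5)) + (1 - sqrt(5)) + (1 - sqrt(5)) + (1 + sqrt(5)) + (0) + (0)] = 20/20 = 1
Hence the multiplicities are chi_6: 1, chi_8: 1. Dimension check: dim(chi_7)*dim(chi_5) = 2*2 = 4 and sum (mult * dim) = 1*2 + 1*2 = 4.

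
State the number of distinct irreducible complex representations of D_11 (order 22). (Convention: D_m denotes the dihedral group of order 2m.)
7

Justification: The number of irreducible complex representations of a finite group equals its number of conjugacy classes. D_11 has 7 conjugacy classes ((n+3)/2 for n odd), so D_11 (order 22) has exactly 7 irreducible complex representations.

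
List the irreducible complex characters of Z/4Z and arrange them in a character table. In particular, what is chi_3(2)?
Character table of Z/4Z (irreps indexed chi_0,...,chi_3 with chi_k(m) = zeta_4^(k*m), zeta_4 = exp(2*pi*i/4)):
  irrep \ class  {0} (size 1)  {1} (size 1)  {2} (size 1)  {3} (size 1)
  chi_0          1             1             1             1           
  chi_1          1             I             -1            -I          
  chi_2          1             -1            1             -1          
  chi_3          1             -I            -1            I           

Spot check: chi_3(2) = zeta_4^(3*2) = zeta_4^6 = -1.

Justification: Z/4Z is abelian, so all 4 irreducible complex representations are 1-dimensional. They are given by chi_k(m) = zeta_4^(k*m) for k = 0,...,3. Row orthogonality: sum_m chi_k(m) conj(chi_l(m)) = 4 * [k = l].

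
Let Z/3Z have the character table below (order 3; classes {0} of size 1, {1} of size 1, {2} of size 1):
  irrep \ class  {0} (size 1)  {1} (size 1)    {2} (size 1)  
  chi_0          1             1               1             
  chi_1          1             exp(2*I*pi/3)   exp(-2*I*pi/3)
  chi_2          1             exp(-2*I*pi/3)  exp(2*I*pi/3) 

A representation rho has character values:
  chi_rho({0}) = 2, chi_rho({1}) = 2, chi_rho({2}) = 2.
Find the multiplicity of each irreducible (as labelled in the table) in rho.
Multiplicities: chi_0: 2, chi_1: 0, chi_2: 0.

Argument: Use <chi_rho, chi> = (1/|G|) sum_C |C| * chi_rho(C) * conj(chi(C)) with |G| = 3 for each irreducible chi in the table:
  <chi_rho, chi_0> = (1/3)[1*(2)*conj(1) + 1*(2)*conj(1) + 1*(2)*conj(1)]
      = (1/3)[(2) + (2) + (2)] = 6/3 = 2
  <chi_rho, chi_1> = (1/3)[1*(2)*conj(1) + 1*(2)*conj(exp(2*I*pi/3)) + 1*(2)*conj(exp(-2*I*pi/3))]
      = (1/3)[(2) + (2*exp(-2*I*pi/3)) + (2*exp(2*I*pi/3))] = 0/3 = 0
  <chi_rho, chi_2> = (1/3)[1*(2)*conj(1) + 1*(2)*conj(exp(-2*I*pi/3)) + 1*(2)*conj(exp(2*I*pi/3))]
      = (1/3)[(2) + (2*exp(2*I*pi/3)) + (2*exp(-2*I*pi/3))] = 0/3 = 0
(Exp terms are combined using exp(i*s)*conj(exp(i*t)) = exp(i*(s-t)), and sums of them are collapsed using the identity that for every m > 1 the m distinct m-th roots of unity sum to 0, e.g. 1 + exp(2*I*pi/3) + exp(-2*I*pi/3) = 0.)
Dimension check: dim(rho) = sum (mult * dim) = 2*1 + 0*1 + 0*1 = 2 = chi_rho(e) = 2.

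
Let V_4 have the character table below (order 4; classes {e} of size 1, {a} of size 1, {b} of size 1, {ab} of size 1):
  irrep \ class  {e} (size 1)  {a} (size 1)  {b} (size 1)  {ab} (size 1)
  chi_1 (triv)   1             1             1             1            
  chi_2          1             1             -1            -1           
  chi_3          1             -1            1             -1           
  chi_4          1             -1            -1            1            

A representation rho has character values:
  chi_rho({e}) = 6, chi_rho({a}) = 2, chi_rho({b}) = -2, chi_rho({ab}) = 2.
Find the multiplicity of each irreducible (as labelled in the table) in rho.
Multiplicities: chi_1: 2, chi_2: 2, chi_3: 0, chi_4: 2.

Derivation: Use <chi_rho, chi> = (1/|G|) sum_C |C| * chi_rho(C) * conj(chi(C)) with |G| = 4 for each irreducible chi in the table:
  <chi_rho, chi_1> = (1/4)[1*(6)*conj(1) + 1*(2)*conj(1) + 1*(-2)*conj(1) + 1*(2)*conj(1)]
      = (1/4)[(6) + (2) + (-2) + (2)] = 8/4 = 2
  <chi_rho, chi_2> = (1/4)[1*(6)*conj(1) + 1*(2)*conj(1) + 1*(-2)*conj(-1) + 1*(2)*conj(-1)]
      = (1/4)[(6) + (2) + (2) + (-2)] = 8/4 = 2
  <chi_rho, chi_3> = (1/4)[1*(6)*conj(1) + 1*(2)*conj(-1) + 1*(-2)*conj(1) + 1*(2)*conj(-1)]
      = (1/4)[(6) + (-2) + (-2) + (-2)] = 0/4 = 0
  <chi_rho, chi_4> = (1/4)[1*(6)*conj(1) + 1*(2)*conj(-1) + 1*(-2)*conj(-1) + 1*(2)*conj(1)]
      = (1/4)[(6) + (-2) + (2) + (2)] = 8/4 = 2
Dimension check: dim(rho) = sum (mult * dim) = 2*1 + 2*1 + 0*1 + 2*1 = 6 = chi_rho(e) = 6.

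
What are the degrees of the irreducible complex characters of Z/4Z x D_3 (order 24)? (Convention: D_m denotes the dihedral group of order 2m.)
Dimensions: 1, 1, 1, 1, 1, 1, 1, 1, 2, 2, 2, 2

Reasoning: There are 12 irreducibles (= number of conjugacy classes). Their dimensions d_i satisfy sum d_i^2 = |G| = 24: 1 + 1 + 1 + 1 + 1 + 1 + 1 + 1 + 4 + 4 + 4 + 4 = 24. (For the product with Z/4Z: each of the 4 1-dim characters of Z/4Z tensors with each irrep of D_3, giving 4 copies of each D_3-dimension.)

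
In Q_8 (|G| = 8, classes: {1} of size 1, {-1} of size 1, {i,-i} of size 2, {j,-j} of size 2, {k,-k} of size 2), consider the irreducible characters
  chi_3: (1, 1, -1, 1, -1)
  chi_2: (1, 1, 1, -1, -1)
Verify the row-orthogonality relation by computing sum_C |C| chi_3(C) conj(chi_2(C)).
Sum = 0; so <chi_3, chi_2> = 0 (distinct irreducibles are orthogonal).

Working: Compute term by term over conjugacy classes (|C| * chi_3(C) * conj(chi_2(C))):
  1*(1)*conj(1) + 1*(1)*conj(1) + 2*(-1)*conj(1) + 2*(1)*conj(-1) + 2*(-1)*conj(-1)
  = (1) + (1) + (-2) + (-2) + (2)
  = 0.
Dividing by |G| = 8 gives 0/8 = 0, matching the row-orthogonality relation <chi_3, chi_2> = [chi_3 = chi_2].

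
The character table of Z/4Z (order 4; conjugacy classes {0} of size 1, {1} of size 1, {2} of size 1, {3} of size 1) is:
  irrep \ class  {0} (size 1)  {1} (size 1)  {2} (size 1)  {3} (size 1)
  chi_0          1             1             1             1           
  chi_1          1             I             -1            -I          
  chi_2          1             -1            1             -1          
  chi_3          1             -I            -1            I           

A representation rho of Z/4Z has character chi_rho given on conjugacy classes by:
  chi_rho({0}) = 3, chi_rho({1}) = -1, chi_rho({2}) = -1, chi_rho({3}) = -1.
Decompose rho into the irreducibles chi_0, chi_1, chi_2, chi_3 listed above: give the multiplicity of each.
Multiplicities: chi_0: 0, chi_1: 1, chi_2: 1, chi_3: 1.

Justification: Use <chi_rho, chi> = (1/|G|) sum_C |C| * chi_rho(C) * conj(chi(C)) with |G| = 4 for each irreducible chi in the table:
  <chi_rho, chi_0> = (1/4)[1*(3)*conj(1) + 1*(-1)*conj(1) + 1*(-1)*conj(1) + 1*(-1)*conj(1)]
      = (1/4)[(3) + (-1) + (-1) + (-1)] = 0/4 = 0
  <chi_rho, chi_1> = (1/4)[1*(3)*conj(1) + 1*(-1)*conj(I) + 1*(-1)*conj(-1) + 1*(-1)*conj(-I)]
      = (1/4)[(3) + (I) + (1) + (-I)] = 4/4 = 1
  <chi_rho, chi_2> = (1/4)[1*(3)*conj(1) + 1*(-1)*conj(-1) + 1*(-1)*conj(1) + 1*(-1)*conj(-1)]
      = (1/4)[(3) + (1) + (-1) + (1)] = 4/4 = 1
  <chi_rho, chi_3> = (1/4)[1*(3)*conj(1) + 1*(-1)*conj(-I) + 1*(-1)*conj(-1) + 1*(-1)*conj(I)]
      = (1/4)[(3) + (-I) + (1) + (I)] = 4/4 = 1
(Exp terms are combined using exp(i*s)*conj(exp(i*t)) = exp(i*(s-t)), and sums of them are collapsed using the identity that for every m > 1 the m distinct m-th roots of unity sum to 0, e.g. 1 + exp(2*I*pi/3) + exp(-2*I*pi/3) = 0.)
Dimension check: dim(rho) = sum (mult * dim) = 0*1 + 1*1 + 1*1 + 1*1 = 3 = chi_rho(e) = 3.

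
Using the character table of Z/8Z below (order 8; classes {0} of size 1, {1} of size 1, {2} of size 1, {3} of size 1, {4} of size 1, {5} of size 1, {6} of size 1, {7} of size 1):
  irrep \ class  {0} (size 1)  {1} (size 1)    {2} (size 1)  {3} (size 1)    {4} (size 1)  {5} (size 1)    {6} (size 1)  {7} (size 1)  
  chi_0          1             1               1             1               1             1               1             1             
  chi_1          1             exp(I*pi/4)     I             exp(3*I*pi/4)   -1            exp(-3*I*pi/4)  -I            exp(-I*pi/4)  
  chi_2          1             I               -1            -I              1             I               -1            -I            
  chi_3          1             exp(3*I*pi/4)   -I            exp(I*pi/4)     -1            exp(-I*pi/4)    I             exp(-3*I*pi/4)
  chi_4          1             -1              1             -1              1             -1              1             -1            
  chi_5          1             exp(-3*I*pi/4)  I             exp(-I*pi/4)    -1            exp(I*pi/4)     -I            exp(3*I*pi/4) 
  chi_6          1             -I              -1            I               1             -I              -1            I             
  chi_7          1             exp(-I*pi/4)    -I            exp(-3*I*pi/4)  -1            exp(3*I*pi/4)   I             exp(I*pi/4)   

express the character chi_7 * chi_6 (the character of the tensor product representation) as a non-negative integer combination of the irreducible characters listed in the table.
chi_7 tensor chi_6 = chi_5 (all other irreducibles have multiplicity 0).

Working: The character of a tensor product is the pointwise product (chi_7 * chi_6)(C) = chi_7(C) * chi_6(C):
  {0}: (1)*(1), {1}: (exp(-I*pi/4))*(-I), {2}: (-I)*(-1), {3}: (exp(-3*I*pi/4))*(I), {4}: (-1)*(1), {5}: (exp(3*I*pi/4))*(-I), {6}: (I)*(-1), {7}: (exp(I*pi/4))*(I)
so (chi_7 * chi_6) takes values
  {0} -> 1, {1} -> -exp(I*pi/4), {2} -> I, {3} -> exp(-I*pi/4), {4} -> -1, {5} -> -exp(-3*I*pi/4), {6} -> -I, {7} -> exp(3*I*pi/4).
Now take the inner product of this character with each irreducible chi from the table, <chi_7*chi_6, chi> = (1/8) sum_C |C| (chi_7*chi_6)(C) conj(chi(C)):
  <chi_7*chi_6, chi_0> = (1/8)[1*(1)*conj(1) + 1*(-exp(I*pi/4))*conj(1) + 1*(I)*conj(1) + 1*(exp(-I*pi/4))*conj(1) + 1*(-1)*conj(1) + 1*(-exp(-3*I*pi/4))*conj(1) + 1*(-I)*conj(1) + 1*(exp(3*I*pi/4))*conj(1)]
      = (1/8)[(1) + (-exp(I*pi/4)) + (I) + (exp(-I*pi/4)) + (-1) + (-exp(-3*I*pi/4)) + (-I) + (exp(3*I*pi/4))] = 0/8 = 0
  <chi_7*chi_6, chi_1> = (1/8)[1*(1)*conj(1) + 1*(-exp(I*pi/4))*conj(exp(I*pi/4)) + 1*(I)*conj(I) + 1*(exp(-I*pi/4))*conj(exp(3*I*pi/4)) + 1*(-1)*conj(-1) + 1*(-exp(-3*I*pi/4))*conj(exp(-3*I*pi/4)) + 1*(-I)*conj(-I) + 1*(exp(3*I*pi/4))*conj(exp(-I*pi/4))]
      = (1/8)[(1) + (-1) + (1) + (-1) + (1) + (-1) + (1) + (-1)] = 0/8 = 0
  <chi_7*chi_6, chi_2> = (1/8)[1*(1)*conj(1) + 1*(-exp(I*pi/4))*conj(I) + 1*(I)*conj(-1) + 1*(exp(-I*pi/4))*conj(-I) + 1*(-1)*conj(1) + 1*(-exp(-3*I*pi/4))*conj(I) + 1*(-I)*conj(-1) + 1*(exp(3*I*pi/4))*conj(-I)]
      = (1/8)[(1) + (exp(3*I*pi/4)) + (-I) + (exp(I*pi/4)) + (-1) + (exp(-I*pi/4)) + (I) + (exp(-3*I*pi/4))] = 0/8 = 0
  <chi_7*chi_6, chi_3> = (1/8)[1*(1)*conj(1) + 1*(-exp(I*pi/4))*conj(exp(3*I*pi/4)) + 1*(I)*conj(-I) + 1*(exp(-I*pi/4))*conj(exp(I*pi/4)) + 1*(-1)*conj(-1) + 1*(-exp(-3*I*pi/4))*conj(exp(-I*pi/4)) + 1*(-I)*conj(I) + 1*(exp(3*I*pi/4))*conj(exp(-3*I*pi/4))]
      = (1/8)[(1) + (I) + (-1) + (-I) + (1) + (I) + (-1) + (-I)] = 0/8 = 0
  <chi_7*chi_6, chi_4> = (1/8)[1*(1)*conj(1) + 1*(-exp(I*pi/4))*conj(-1) + 1*(I)*conj(1) + 1*(exp(-I*pi/4))*conj(-1) + 1*(-1)*conj(1) + 1*(-exp(-3*I*pi/4))*conj(-1) + 1*(-I)*conj(1) + 1*(exp(3*I*pi/4))*conj(-1)]
      = (1/8)[(1) + (exp(I*pi/4)) + (I) + (-exp(-I*pi/4)) + (-1) + (exp(-3*I*pi/4)) + (-I) + (-exp(3*I*pi/4))] = 0/8 = 0
  <chi_7*chi_6, chi_5> = (1/8)[1*(1)*conj(1) + 1*(-exp(I*pi/4))*conj(exp(-3*I*pi/4)) + 1*(I)*conj(I) + 1*(exp(-I*pi/4))*conj(exp(-I*pi/4)) + 1*(-1)*conj(-1) + 1*(-exp(-3*I*pi/4))*conj(exp(I*pi/4)) + 1*(-I)*conj(-I) + 1*(exp(3*I*pi/4))*conj(exp(3*I*pi/4))]
      = (1/8)[(1) + (1) + (1) + (1) + (1) + (1) + (1) + (1)] = 8/8 = 1
  <chi_7*chi_6, chi_6> = (1/8)[1*(1)*conj(1) + 1*(-exp(I*pi/4))*conj(-I) + 1*(I)*conj(-1) + 1*(exp(-I*pi/4))*conj(I) + 1*(-1)*conj(1) + 1*(-exp(-3*I*pi/4))*conj(-I) + 1*(-I)*conj(-1) + 1*(exp(3*I*pi/4))*conj(I)]
      = (1/8)[(1) + (-exp(3*I*pi/4)) + (-I) + (-exp(I*pi/4)) + (-1) + (-exp(-I*pi/4)) + (I) + (-exp(-3*I*pi/4))] = 0/8 = 0
  <chi_7*chi_6, chi_7> = (1/8)[1*(1)*conj(1) + 1*(-exp(I*pi/4))*conj(exp(-I*pi/4)) + 1*(I)*conj(-I) + 1*(exp(-I*pi/4))*conj(exp(-3*I*pi/4)) + 1*(-1)*conj(-1) + 1*(-exp(-3*I*pi/4))*conj(exp(3*I*pi/4)) + 1*(-I)*conj(I) + 1*(exp(3*I*pi/4))*conj(exp(I*pi/4))]
      = (1/8)[(1) + (-I) + (-1) + (I) + (1) + (-I) + (-1) + (I)] = 0/8 = 0
(Exp terms are combined using exp(i*s)*conj(exp(i*t)) = exp(i*(s-t)), and sums of them are collapsed using the identity that for every m > 1 the m distinct m-th roots of unity sum to 0, e.g. 1 + exp(2*I*pi/3) + exp(-2*I*pi/3) = 0.)
Hence the multiplicities are chi_5: 1. Dimension check: dim(chi_7)*dim(chi_6) = 1*1 = 1 and sum (mult * dim) = 1*1 = 1.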